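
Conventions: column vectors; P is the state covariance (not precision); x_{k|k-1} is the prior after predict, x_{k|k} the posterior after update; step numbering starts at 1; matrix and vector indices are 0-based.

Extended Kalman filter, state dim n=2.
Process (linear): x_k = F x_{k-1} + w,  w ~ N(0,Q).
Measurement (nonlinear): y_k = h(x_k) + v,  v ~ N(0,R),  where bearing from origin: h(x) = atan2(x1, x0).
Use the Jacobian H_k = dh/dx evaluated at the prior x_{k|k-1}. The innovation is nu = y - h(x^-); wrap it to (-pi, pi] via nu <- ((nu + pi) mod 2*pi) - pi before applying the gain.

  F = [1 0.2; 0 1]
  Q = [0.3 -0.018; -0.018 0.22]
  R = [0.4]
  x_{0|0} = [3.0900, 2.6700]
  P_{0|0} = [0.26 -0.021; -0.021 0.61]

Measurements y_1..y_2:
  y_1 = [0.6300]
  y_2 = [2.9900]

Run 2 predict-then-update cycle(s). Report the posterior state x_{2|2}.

x_post = [3.8132, 3.4816]

step 1: x^-=[3.6240, 2.6700]  P^-=[0.5760 0.0830; 0.0830 0.8300]  H_jac=[-0.1318 0.1789]  S=[0.4326]  K=[-0.1411; 0.3178]  nu=[-0.0050]  x^+=[3.6247, 2.6684]  P^+=[0.5674 0.1024; 0.1024 0.7863]
step 2: x^-=[4.1584, 2.6684]  P^-=[0.9398 0.2417; 0.2417 1.0063]  H_jac=[-0.1093 0.1703]  S=[0.4314]  K=[-0.1427; 0.3361]  nu=[2.4195]  x^+=[3.8132, 3.4816]  P^+=[0.9310 0.2624; 0.2624 0.9576]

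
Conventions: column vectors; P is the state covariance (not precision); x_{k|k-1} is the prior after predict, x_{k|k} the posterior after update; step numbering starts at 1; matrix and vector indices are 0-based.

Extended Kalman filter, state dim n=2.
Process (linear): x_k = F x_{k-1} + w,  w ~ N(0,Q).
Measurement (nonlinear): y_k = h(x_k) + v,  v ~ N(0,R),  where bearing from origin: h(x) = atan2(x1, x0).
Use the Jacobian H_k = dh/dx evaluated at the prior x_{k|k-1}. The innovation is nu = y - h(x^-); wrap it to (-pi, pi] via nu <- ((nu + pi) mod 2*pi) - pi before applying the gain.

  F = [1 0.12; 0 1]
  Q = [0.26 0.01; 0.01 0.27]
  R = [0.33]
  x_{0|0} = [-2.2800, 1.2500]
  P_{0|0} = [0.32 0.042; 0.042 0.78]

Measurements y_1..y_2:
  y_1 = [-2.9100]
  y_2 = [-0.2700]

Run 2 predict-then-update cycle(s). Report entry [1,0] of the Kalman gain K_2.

step 1: x^-=[-2.1300, 1.2500]  P^-=[0.6013 0.1456; 0.1456 1.0500]  H_jac=[-0.2049 -0.3492]  S=[0.5041]  K=[-0.3453; -0.7865]  nu=[0.7623]  x^+=[-2.3932, 0.6505]  P^+=[0.5412 0.0087; 0.0087 0.7381]
step 2: x^-=[-2.3152, 0.6505]  P^-=[0.8139 0.1073; 0.1073 1.0081]  H_jac=[-0.1125 -0.4003]  S=[0.5115]  K=[-0.2629; -0.8126]  nu=[-3.1377]  x^+=[-1.4902, 3.2001]  P^+=[0.7786 -0.0020; -0.0020 0.6704]

K[1,0] = -0.8126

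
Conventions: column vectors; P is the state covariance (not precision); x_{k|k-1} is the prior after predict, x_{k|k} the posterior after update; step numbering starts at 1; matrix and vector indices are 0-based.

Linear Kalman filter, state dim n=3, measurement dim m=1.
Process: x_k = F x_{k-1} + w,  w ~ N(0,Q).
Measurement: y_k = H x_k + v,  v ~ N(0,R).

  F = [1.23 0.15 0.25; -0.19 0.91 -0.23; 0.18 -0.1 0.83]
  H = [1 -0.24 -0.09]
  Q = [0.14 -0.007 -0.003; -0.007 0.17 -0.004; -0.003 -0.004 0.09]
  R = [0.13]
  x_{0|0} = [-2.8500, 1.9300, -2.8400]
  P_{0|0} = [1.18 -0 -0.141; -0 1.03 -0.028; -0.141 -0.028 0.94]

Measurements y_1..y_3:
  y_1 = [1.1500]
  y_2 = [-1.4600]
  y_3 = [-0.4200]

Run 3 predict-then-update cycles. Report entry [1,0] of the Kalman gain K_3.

K[1,0] = -0.0004

step 1: x^-=[-3.9260, 2.9510, -3.0632]  P^-=[1.9183 -0.1550 0.2848; -0.1550 1.1147 -0.3113; 0.2848 -0.3113 0.7486]  S=[2.1283]  K=[0.9068; -0.1854; 0.1372]  nu=[5.5086]  x^+=[1.0690, 1.9298, -2.3072]  P^+=[0.1683 0.2027 0.0199; 0.2027 1.0415 -0.2571; 0.0199 -0.2571 0.7085]
step 2: x^-=[1.0276, 2.0837, -1.9155]  P^-=[0.5301 0.2200 0.1418; 0.2200 1.1153 -0.4068; 0.1418 -0.4068 0.6353]  S=[0.5808]  K=[0.7999; -0.0190; 0.3139]  nu=[-2.1599]  x^+=[-0.7000, 2.1247, -2.5934]  P^+=[0.1585 0.2289 -0.0040; 0.2289 1.1151 -0.4033; -0.0040 -0.4033 0.5781]
step 3: x^-=[-1.1907, 2.6630, -2.4910]  P^-=[0.4928 0.2480 0.0690; 0.2480 1.2191 -0.4925; 0.0690 -0.4925 0.5621]  S=[0.5449]  K=[0.7839; -0.0004; 0.2507]  nu=[1.1856]  x^+=[-0.2613, 2.6625, -2.1937]  P^+=[0.1580 0.2482 -0.0381; 0.2482 1.2191 -0.4925; -0.0381 -0.4925 0.5278]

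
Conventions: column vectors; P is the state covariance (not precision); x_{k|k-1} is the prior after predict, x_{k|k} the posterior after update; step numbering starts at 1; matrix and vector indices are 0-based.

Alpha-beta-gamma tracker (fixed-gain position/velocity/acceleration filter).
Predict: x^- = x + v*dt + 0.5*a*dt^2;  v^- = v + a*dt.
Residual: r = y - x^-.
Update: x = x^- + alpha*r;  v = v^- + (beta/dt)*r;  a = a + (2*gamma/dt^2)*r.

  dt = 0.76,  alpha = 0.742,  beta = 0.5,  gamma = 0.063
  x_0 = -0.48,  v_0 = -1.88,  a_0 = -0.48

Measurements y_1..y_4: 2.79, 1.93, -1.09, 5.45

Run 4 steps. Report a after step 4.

step 1: x_pred=-2.0474  r=4.8374  x^+=1.5419  v^+=0.9377  a^+=0.5753
step 2: x_pred=2.4207  r=-0.4907  x^+=2.0566  v^+=1.0521  a^+=0.4682
step 3: x_pred=2.9914  r=-4.0814  x^+=-0.0370  v^+=-1.2772  a^+=-0.4221
step 4: x_pred=-1.1296  r=6.5796  x^+=3.7525  v^+=2.7306  a^+=1.0132

a_post = 1.0132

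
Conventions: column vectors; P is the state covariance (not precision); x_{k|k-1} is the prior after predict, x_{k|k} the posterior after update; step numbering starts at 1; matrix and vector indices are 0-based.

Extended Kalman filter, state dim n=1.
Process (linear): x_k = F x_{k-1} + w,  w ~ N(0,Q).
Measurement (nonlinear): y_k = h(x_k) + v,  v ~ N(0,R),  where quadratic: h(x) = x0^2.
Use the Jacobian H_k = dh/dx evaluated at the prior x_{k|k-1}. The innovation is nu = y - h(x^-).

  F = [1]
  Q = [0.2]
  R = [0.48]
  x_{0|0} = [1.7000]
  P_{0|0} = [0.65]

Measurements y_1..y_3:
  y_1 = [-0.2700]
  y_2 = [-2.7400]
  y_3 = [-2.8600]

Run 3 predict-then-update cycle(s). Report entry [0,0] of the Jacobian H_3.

step 1: x^-=[1.7000]  P^-=[0.8500]  H_jac=[3.4000]  S=[10.3060]  K=[0.2804]  nu=[-3.1600]  x^+=[0.8139]  P^+=[0.0396]
step 2: x^-=[0.8139]  P^-=[0.2396]  H_jac=[1.6278]  S=[1.1148]  K=[0.3498]  nu=[-3.4024]  x^+=[-0.3764]  P^+=[0.1032]
step 3: x^-=[-0.3764]  P^-=[0.3032]  H_jac=[-0.7528]  S=[0.6518]  K=[-0.3501]  nu=[-3.0017]  x^+=[0.6746]  P^+=[0.2233]

H_jac[0,0] = -0.7528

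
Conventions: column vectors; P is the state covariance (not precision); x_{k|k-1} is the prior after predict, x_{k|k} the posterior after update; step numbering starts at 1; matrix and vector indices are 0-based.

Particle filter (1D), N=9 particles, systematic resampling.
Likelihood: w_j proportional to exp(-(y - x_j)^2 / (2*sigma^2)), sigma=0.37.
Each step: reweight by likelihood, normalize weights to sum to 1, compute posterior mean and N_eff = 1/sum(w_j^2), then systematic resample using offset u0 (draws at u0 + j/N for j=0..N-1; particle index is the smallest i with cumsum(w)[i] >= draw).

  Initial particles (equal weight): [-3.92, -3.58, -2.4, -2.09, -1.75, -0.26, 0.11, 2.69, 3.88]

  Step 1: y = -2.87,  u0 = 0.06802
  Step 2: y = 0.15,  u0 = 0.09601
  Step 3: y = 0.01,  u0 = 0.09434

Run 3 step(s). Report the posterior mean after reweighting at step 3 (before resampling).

post_mean = -2.0900

step 1: w=[0.0241, 0.2140, 0.6020, 0.1462, 0.0138, 0.0000, 0.0000, 0.0000, 0.0000]  mean=-2.6348  Neff=2.3240  idx=[1, 1, 2, 2, 2, 2, 2, 3, 3]
step 2: w=[0.0000, 0.0000, 0.0022, 0.0022, 0.0022, 0.0022, 0.0022, 0.4945, 0.4945]  mean=-2.0934  Neff=2.0443  idx=[7, 7, 7, 7, 8, 8, 8, 8, 8]
step 3: w=[0.1111, 0.1111, 0.1111, 0.1111, 0.1111, 0.1111, 0.1111, 0.1111, 0.1111]  mean=-2.0900  Neff=9.0000  idx=[0, 1, 2, 3, 4, 5, 6, 7, 8]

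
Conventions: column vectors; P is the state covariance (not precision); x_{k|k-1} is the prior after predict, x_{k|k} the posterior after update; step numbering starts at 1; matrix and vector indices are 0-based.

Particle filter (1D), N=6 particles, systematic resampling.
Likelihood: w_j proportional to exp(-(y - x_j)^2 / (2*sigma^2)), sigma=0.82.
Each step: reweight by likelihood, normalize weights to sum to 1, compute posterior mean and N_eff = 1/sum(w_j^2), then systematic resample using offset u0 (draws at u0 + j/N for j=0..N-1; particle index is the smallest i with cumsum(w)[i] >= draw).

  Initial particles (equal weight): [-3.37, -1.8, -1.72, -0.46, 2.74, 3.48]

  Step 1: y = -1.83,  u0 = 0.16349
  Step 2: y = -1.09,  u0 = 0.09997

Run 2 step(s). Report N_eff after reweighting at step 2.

step 1: w=[0.0712, 0.4147, 0.4113, 0.1028, 0.0000, 0.0000]  mean=-1.7411  Neff=2.8025  idx=[1, 1, 2, 2, 2, 3]
step 2: w=[0.1579, 0.1579, 0.1710, 0.1710, 0.1710, 0.1710]  mean=-1.5298  Neff=5.9918  idx=[0, 1, 2, 3, 4, 5]

N_eff = 5.9918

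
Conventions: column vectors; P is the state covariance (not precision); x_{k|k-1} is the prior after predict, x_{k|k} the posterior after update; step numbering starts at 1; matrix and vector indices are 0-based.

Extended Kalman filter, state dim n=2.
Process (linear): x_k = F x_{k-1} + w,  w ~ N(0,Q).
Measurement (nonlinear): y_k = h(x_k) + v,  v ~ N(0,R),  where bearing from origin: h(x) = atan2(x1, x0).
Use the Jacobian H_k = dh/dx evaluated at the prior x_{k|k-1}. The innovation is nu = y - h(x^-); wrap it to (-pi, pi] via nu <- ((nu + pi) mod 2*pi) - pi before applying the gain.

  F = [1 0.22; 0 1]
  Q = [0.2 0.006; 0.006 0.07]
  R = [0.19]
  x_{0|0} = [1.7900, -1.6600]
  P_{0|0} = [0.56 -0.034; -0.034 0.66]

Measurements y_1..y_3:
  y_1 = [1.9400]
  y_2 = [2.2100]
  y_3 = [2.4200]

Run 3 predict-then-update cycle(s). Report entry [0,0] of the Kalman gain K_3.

K[0,0] = -0.2429

step 1: x^-=[1.4248, -1.6600]  P^-=[0.7770 0.1172; 0.1172 0.7300]  H_jac=[0.3469 0.2977]  S=[0.3724]  K=[0.8174; 0.6928]  nu=[2.8015]  x^+=[3.7148, 0.2808]  P^+=[0.5282 -0.0937; -0.0937 0.5513]
step 2: x^-=[3.7766, 0.2808]  P^-=[0.7136 0.0336; 0.0336 0.6213]  H_jac=[-0.0196 0.2633]  S=[0.2330]  K=[-0.0220; 0.6993]  nu=[2.1358]  x^+=[3.7296, 1.7744]  P^+=[0.7135 0.0372; 0.0372 0.5073]
step 3: x^-=[4.1199, 1.7744]  P^-=[0.9544 0.1548; 0.1548 0.5773]  H_jac=[-0.0882 0.2047]  S=[0.2160]  K=[-0.2429; 0.4840]  nu=[2.0133]  x^+=[3.6310, 2.7488]  P^+=[0.9417 0.1802; 0.1802 0.5267]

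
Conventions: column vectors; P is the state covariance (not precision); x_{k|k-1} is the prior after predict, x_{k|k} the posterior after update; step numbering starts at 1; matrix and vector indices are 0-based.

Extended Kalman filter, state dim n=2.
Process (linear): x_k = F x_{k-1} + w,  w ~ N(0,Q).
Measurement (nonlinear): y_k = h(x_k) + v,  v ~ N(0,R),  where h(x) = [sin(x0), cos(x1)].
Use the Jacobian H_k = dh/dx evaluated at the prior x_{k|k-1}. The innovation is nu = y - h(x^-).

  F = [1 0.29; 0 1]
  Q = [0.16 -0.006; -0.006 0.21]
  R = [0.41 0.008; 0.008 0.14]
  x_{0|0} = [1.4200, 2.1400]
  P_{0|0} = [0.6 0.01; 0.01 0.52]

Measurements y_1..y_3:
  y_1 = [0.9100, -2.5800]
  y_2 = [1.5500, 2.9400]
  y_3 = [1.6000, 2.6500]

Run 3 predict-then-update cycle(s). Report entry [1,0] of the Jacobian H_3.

H_jac[1,0] = 0.0000

step 1: x^-=[2.0406, 2.1400]  P^-=[0.8095 0.1548; 0.1548 0.7300]  H_jac=[-0.4527 0.0000; 0.0000 -0.8423]  S=[0.5759 0.0670; 0.0670 0.6580]  K=[-0.6206 -0.1350; -0.0131 -0.9332]  nu=[0.0183, -2.0410]  x^+=[2.3047, 4.0445]  P^+=[0.5645 0.0283; 0.0283 0.1552]
step 2: x^-=[3.4776, 4.0445]  P^-=[0.7540 0.0673; 0.0673 0.3652]  H_jac=[-0.9441 0.0000; 0.0000 0.7852]  S=[1.0820 -0.0419; -0.0419 0.3652]  K=[-0.6552 0.0696; -0.0285 0.7821]  nu=[1.8797, 3.5593]  x^+=[2.4938, 6.7746]  P^+=[0.2839 0.0057; 0.0057 0.1392]
step 3: x^-=[4.4584, 6.7746]  P^-=[0.4590 0.0401; 0.0401 0.3492]  H_jac=[-0.2513 0.0000; 0.0000 -0.4719]  S=[0.4390 0.0128; 0.0128 0.2177]  K=[-0.2606 -0.0716; -0.0010 -0.7566]  nu=[2.5679, 1.7683]  x^+=[3.6625, 5.4342]  P^+=[0.4276 0.0257; 0.0257 0.2245]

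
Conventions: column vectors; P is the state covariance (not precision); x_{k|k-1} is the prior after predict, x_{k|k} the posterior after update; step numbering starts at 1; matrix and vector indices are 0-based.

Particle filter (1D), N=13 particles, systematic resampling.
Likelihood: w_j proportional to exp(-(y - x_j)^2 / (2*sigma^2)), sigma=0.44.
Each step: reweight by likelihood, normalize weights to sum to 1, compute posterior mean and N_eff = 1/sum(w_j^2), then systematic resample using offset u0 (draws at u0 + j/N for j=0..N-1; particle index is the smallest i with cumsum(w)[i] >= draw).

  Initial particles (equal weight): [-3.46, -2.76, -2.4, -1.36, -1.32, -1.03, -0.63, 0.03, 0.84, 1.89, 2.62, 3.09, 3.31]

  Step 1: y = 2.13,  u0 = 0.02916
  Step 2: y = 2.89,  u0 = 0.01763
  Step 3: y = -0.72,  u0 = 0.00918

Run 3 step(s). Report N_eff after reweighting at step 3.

step 1: w=[0.0000, 0.0000, 0.0000, 0.0000, 0.0000, 0.0000, 0.0000, 0.0000, 0.0089, 0.5621, 0.3508, 0.0604, 0.0179]  mean=2.2346  Neff=2.2572  idx=[9, 9, 9, 9, 9, 9, 9, 9, 10, 10, 10, 10, 11]
step 2: w=[0.0157, 0.0157, 0.0157, 0.0157, 0.0157, 0.0157, 0.0157, 0.0157, 0.1719, 0.1719, 0.1719, 0.1719, 0.1871]  mean=2.6164  Neff=6.4464  idx=[1, 6, 8, 8, 9, 9, 10, 10, 10, 11, 11, 12, 12]
step 3: w=[0.5000, 0.5000, 0.0000, 0.0000, 0.0000, 0.0000, 0.0000, 0.0000, 0.0000, 0.0000, 0.0000, 0.0000, 0.0000]  mean=1.8900  Neff=2.0002  idx=[0, 0, 0, 0, 0, 0, 0, 1, 1, 1, 1, 1, 1]

N_eff = 2.0002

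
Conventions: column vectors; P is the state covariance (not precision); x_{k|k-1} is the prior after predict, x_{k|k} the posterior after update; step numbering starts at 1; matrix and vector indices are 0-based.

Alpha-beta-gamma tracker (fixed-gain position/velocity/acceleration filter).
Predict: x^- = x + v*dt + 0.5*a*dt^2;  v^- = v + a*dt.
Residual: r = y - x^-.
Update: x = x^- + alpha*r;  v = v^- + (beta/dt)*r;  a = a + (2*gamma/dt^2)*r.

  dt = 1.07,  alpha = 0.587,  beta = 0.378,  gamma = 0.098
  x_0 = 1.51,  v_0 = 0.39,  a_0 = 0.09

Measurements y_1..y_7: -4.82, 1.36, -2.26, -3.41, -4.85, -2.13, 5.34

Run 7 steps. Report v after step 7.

step 1: x_pred=1.9788  r=-6.7988  x^+=-2.0121  v^+=-1.9155  a^+=-1.0739
step 2: x_pred=-4.6765  r=6.0365  x^+=-1.1331  v^+=-0.9321  a^+=-0.0405
step 3: x_pred=-2.1536  r=-0.1064  x^+=-2.2161  v^+=-1.0130  a^+=-0.0587
step 4: x_pred=-3.3336  r=-0.0764  x^+=-3.3785  v^+=-1.1029  a^+=-0.0718
step 5: x_pred=-4.5996  r=-0.2504  x^+=-4.7466  v^+=-1.2681  a^+=-0.1147
step 6: x_pred=-6.1691  r=4.0391  x^+=-3.7982  v^+=0.0361  a^+=0.5768
step 7: x_pred=-3.4294  r=8.7694  x^+=1.7183  v^+=3.7512  a^+=2.0781

v_post = 3.7512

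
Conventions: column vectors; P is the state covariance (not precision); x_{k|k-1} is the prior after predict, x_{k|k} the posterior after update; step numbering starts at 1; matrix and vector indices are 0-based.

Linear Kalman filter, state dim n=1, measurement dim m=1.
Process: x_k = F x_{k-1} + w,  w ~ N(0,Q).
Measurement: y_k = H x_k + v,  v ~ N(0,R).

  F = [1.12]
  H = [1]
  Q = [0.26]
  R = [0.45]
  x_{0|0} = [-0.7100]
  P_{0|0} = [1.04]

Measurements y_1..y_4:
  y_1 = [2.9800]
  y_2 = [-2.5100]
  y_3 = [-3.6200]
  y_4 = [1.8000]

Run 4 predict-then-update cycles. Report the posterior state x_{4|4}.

step 1: x^-=[-0.7952]  P^-=[1.5646]  S=[2.0146]  K=[0.7766]  nu=[3.7752]  x^+=[2.1367]  P^+=[0.3495]
step 2: x^-=[2.3931]  P^-=[0.6984]  S=[1.1484]  K=[0.6081]  nu=[-4.9031]  x^+=[-0.5887]  P^+=[0.2737]
step 3: x^-=[-0.6593]  P^-=[0.6033]  S=[1.0533]  K=[0.5728]  nu=[-2.9607]  x^+=[-2.3551]  P^+=[0.2577]
step 4: x^-=[-2.6377]  P^-=[0.5833]  S=[1.0333]  K=[0.5645]  nu=[4.4377]  x^+=[-0.1326]  P^+=[0.2540]

x_post = [-0.1326]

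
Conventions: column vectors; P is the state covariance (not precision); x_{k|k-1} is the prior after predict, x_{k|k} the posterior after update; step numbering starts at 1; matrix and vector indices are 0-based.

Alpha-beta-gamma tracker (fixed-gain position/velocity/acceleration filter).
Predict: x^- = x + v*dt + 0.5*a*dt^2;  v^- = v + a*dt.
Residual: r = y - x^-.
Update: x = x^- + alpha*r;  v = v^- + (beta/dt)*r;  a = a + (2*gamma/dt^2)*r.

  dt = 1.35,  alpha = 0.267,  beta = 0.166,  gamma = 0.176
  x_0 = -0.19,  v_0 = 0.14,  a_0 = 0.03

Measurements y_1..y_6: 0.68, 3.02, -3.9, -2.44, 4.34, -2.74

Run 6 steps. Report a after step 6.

step 1: x_pred=0.0263  r=0.6537  x^+=0.2009  v^+=0.2609  a^+=0.1562
step 2: x_pred=0.6954  r=2.3246  x^+=1.3161  v^+=0.7576  a^+=0.6052
step 3: x_pred=2.8904  r=-6.7904  x^+=1.0774  v^+=0.7397  a^+=-0.7063
step 4: x_pred=1.4324  r=-3.8724  x^+=0.3985  v^+=-0.6899  a^+=-1.4542
step 5: x_pred=-1.8581  r=6.1981  x^+=-0.2032  v^+=-1.8910  a^+=-0.2571
step 6: x_pred=-2.9903  r=0.2503  x^+=-2.9235  v^+=-2.2073  a^+=-0.2088

a_post = -0.2088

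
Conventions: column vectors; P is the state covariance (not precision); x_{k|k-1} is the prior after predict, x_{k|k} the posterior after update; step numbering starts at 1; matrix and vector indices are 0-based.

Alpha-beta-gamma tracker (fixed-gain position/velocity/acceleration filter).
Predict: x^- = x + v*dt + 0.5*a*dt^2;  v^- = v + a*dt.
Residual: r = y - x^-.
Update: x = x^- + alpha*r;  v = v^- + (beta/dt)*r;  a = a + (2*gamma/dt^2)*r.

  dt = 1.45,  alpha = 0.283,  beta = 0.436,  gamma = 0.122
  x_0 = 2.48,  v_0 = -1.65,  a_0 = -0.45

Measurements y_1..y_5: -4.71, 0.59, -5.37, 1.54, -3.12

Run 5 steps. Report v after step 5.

v_post = 4.3774

step 1: x_pred=-0.3856  r=-4.3244  x^+=-1.6094  v^+=-3.6028  a^+=-0.9519
step 2: x_pred=-7.8341  r=8.4241  x^+=-5.4501  v^+=-2.4500  a^+=0.0258
step 3: x_pred=-8.9754  r=3.6054  x^+=-7.9551  v^+=-1.3285  a^+=0.4442
step 4: x_pred=-9.4144  r=10.9544  x^+=-6.3143  v^+=2.6095  a^+=1.7155
step 5: x_pred=-0.7272  r=-2.3928  x^+=-1.4043  v^+=4.3774  a^+=1.4378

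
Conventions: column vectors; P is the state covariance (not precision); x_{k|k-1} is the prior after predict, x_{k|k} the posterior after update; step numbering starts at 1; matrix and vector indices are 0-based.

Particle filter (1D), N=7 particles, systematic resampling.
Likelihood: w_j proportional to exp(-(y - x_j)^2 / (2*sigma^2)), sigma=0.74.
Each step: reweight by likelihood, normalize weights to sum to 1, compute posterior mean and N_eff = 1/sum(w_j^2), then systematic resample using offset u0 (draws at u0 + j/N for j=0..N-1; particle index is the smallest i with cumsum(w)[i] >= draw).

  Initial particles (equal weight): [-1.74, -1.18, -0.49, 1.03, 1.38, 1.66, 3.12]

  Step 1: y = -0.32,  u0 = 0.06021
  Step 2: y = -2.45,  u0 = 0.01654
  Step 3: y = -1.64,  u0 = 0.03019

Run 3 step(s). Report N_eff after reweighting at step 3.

step 1: w=[0.0822, 0.2637, 0.5046, 0.0981, 0.0370, 0.0144, 0.0000]  mean=-0.5252  Neff=2.9234  idx=[0, 1, 2, 2, 2, 2, 3]
step 2: w=[0.6438, 0.2339, 0.0306, 0.0306, 0.0306, 0.0306, 0.0000]  mean=-1.4561  Neff=2.1145  idx=[0, 0, 0, 0, 0, 1, 1]
step 3: w=[0.1501, 0.1501, 0.1501, 0.1501, 0.1501, 0.1248, 0.1248]  mean=-1.6002  Neff=6.9557  idx=[0, 1, 2, 3, 4, 4, 6]

N_eff = 6.9557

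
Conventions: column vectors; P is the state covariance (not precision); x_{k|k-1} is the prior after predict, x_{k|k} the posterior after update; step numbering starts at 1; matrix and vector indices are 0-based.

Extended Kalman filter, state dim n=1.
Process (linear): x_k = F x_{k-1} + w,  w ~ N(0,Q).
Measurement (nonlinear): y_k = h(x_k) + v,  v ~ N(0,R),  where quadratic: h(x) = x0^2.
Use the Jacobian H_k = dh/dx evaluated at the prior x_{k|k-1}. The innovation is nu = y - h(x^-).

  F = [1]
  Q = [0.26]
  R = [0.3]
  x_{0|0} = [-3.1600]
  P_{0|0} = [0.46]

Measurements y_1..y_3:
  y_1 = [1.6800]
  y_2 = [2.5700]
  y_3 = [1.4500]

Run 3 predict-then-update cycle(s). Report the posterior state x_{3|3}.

x_post = [-1.2960]

step 1: x^-=[-3.1600]  P^-=[0.7200]  H_jac=[-6.3200]  S=[29.0585]  K=[-0.1566]  nu=[-8.3056]  x^+=[-1.8594]  P^+=[0.0074]
step 2: x^-=[-1.8594]  P^-=[0.2674]  H_jac=[-3.7188]  S=[3.9984]  K=[-0.2487]  nu=[-0.8873]  x^+=[-1.6387]  P^+=[0.0201]
step 3: x^-=[-1.6387]  P^-=[0.2801]  H_jac=[-3.2774]  S=[3.3082]  K=[-0.2775]  nu=[-1.2353]  x^+=[-1.2960]  P^+=[0.0254]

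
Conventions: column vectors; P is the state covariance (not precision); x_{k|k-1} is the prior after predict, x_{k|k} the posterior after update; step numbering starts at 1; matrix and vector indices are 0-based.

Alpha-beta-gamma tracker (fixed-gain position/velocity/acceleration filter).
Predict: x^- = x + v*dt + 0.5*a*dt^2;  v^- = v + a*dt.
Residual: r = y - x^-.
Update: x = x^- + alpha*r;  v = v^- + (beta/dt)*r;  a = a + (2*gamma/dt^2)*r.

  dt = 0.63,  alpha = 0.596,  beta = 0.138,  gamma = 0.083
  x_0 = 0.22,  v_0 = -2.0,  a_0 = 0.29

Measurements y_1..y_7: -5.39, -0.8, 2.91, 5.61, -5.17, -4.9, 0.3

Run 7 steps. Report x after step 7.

step 1: x_pred=-0.9824  r=-4.4076  x^+=-3.6093  v^+=-2.7828  a^+=-1.5534
step 2: x_pred=-5.6708  r=4.8708  x^+=-2.7678  v^+=-2.6945  a^+=0.4837
step 3: x_pred=-4.3693  r=7.2793  x^+=-0.0308  v^+=-0.7952  a^+=3.5282
step 4: x_pred=0.1683  r=5.4417  x^+=3.4116  v^+=2.6196  a^+=5.8042
step 5: x_pred=6.2137  r=-11.3837  x^+=-0.5710  v^+=3.7826  a^+=1.0430
step 6: x_pred=2.0191  r=-6.9191  x^+=-2.1047  v^+=2.9241  a^+=-1.8508
step 7: x_pred=-0.6298  r=0.9298  x^+=-0.0756  v^+=1.9618  a^+=-1.4619

x_post = -0.0756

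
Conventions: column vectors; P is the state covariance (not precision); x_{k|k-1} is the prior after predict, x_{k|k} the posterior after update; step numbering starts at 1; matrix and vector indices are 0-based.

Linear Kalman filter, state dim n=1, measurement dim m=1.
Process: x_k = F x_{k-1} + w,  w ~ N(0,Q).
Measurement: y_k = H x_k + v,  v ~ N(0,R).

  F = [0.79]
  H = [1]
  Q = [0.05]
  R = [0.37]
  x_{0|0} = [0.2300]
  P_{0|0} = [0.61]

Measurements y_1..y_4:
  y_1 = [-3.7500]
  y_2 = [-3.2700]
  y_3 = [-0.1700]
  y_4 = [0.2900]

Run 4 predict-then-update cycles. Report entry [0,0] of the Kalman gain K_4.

step 1: x^-=[0.1817]  P^-=[0.4307]  S=[0.8007]  K=[0.5379]  nu=[-3.9317]  x^+=[-1.9332]  P^+=[0.1990]
step 2: x^-=[-1.5272]  P^-=[0.1742]  S=[0.5442]  K=[0.3201]  nu=[-1.7428]  x^+=[-2.0851]  P^+=[0.1184]
step 3: x^-=[-1.6472]  P^-=[0.1239]  S=[0.4939]  K=[0.2509]  nu=[1.4772]  x^+=[-1.2766]  P^+=[0.0928]
step 4: x^-=[-1.0085]  P^-=[0.1079]  S=[0.4779]  K=[0.2258]  nu=[1.2985]  x^+=[-0.7153]  P^+=[0.0836]

K[0,0] = 0.2258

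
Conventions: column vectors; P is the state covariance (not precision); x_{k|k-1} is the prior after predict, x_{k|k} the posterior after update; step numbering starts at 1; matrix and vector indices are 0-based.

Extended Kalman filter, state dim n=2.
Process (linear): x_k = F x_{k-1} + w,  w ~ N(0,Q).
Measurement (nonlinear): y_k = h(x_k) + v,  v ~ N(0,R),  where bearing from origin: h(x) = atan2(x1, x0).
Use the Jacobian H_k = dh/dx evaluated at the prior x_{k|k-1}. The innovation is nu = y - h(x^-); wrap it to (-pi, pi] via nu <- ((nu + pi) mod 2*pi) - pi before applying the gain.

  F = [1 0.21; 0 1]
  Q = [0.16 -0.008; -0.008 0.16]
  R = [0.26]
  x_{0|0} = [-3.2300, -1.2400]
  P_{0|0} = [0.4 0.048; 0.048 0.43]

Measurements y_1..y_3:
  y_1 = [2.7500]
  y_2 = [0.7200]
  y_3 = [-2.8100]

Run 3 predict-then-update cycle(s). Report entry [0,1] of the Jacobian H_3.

H_jac[0,1] = -0.2772

step 1: x^-=[-3.4904, -1.2400]  P^-=[0.5991 0.1303; 0.1303 0.5900]  H_jac=[0.0904 -0.2544]  S=[0.2971]  K=[0.0707; -0.4656]  nu=[-0.7329]  x^+=[-3.5422, -0.8988]  P^+=[0.5976 0.1401; 0.1401 0.5256]
step 2: x^-=[-3.7309, -0.8988]  P^-=[0.8397 0.2425; 0.2425 0.6856]  H_jac=[0.0610 -0.2533]  S=[0.2996]  K=[-0.0340; -0.5303]  nu=[-2.6580]  x^+=[-3.6406, 0.5107]  P^+=[0.8393 0.2371; 0.2371 0.6013]
step 3: x^-=[-3.5334, 0.5107]  P^-=[1.1254 0.3553; 0.3553 0.7613]  H_jac=[-0.0401 -0.2772]  S=[0.3282]  K=[-0.4375; -0.6865]  nu=[0.4751]  x^+=[-3.7413, 0.1846]  P^+=[1.0626 0.2568; 0.2568 0.6067]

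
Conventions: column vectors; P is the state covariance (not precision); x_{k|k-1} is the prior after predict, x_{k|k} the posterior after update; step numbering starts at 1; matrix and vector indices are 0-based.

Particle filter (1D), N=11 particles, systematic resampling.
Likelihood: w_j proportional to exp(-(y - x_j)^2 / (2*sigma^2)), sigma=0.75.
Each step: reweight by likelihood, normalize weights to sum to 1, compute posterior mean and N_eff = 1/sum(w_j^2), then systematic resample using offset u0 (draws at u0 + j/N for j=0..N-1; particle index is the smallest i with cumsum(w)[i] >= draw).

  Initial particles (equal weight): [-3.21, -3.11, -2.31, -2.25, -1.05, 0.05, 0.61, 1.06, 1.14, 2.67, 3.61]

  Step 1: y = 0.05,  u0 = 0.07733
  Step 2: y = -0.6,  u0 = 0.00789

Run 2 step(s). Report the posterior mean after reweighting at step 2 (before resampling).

step 1: w=[0.0000, 0.0000, 0.0025, 0.0032, 0.1189, 0.3487, 0.2638, 0.1408, 0.1213, 0.0008, 0.0000]  mean=0.3300  Neff=4.1689  idx=[4, 5, 5, 5, 5, 6, 6, 6, 7, 8, 8]
step 2: w=[0.1807, 0.1486, 0.1486, 0.1486, 0.1486, 0.0589, 0.0589, 0.0589, 0.0187, 0.0147, 0.0147]  mean=0.0010  Neff=7.5627  idx=[0, 0, 1, 1, 2, 2, 3, 4, 4, 5, 7]

post_mean = 0.0010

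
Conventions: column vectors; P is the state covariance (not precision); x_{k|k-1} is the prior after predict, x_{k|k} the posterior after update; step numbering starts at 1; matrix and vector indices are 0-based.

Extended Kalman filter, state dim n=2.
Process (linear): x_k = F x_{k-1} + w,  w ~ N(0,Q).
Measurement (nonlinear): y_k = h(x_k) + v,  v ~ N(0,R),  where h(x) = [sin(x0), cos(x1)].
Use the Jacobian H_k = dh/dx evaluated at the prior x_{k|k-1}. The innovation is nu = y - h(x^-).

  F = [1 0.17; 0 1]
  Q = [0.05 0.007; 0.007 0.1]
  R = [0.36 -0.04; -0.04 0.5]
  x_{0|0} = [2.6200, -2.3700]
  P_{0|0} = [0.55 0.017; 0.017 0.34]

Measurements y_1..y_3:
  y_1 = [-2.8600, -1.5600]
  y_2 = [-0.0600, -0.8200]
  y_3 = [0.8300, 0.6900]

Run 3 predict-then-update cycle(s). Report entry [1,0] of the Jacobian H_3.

step 1: x^-=[2.2171, -2.3700]  P^-=[0.6156 0.0818; 0.0818 0.4400]  H_jac=[-0.6022 0.0000; 0.0000 0.6973]  S=[0.5833 -0.0744; -0.0744 0.7139]  K=[-0.6339 0.0139; -0.0301 0.4266]  nu=[-3.6583, -0.8432]  x^+=[4.5242, -2.6197]  P^+=[0.3798 0.0463; 0.0463 0.3076]
step 2: x^-=[4.0789, -2.6197]  P^-=[0.4545 0.1056; 0.1056 0.4076]  H_jac=[-0.5920 0.0000; 0.0000 0.4985]  S=[0.5193 -0.0712; -0.0712 0.6013]  K=[-0.5144 0.0267; -0.0753 0.3291]  nu=[0.7460, 0.0469]  x^+=[3.6964, -2.6604]  P^+=[0.3147 0.0680; 0.0680 0.3361]
step 3: x^-=[3.2441, -2.6604]  P^-=[0.3975 0.1322; 0.1322 0.4361]  H_jac=[-0.9948 0.0000; 0.0000 0.4628]  S=[0.7533 -0.1008; -0.1008 0.5934]  K=[-0.5230 0.0142; -0.1320 0.3177]  nu=[0.9323, 1.5765]  x^+=[2.7789, -2.2827]  P^+=[0.1898 0.0605; 0.0605 0.3546]

H_jac[1,0] = 0.0000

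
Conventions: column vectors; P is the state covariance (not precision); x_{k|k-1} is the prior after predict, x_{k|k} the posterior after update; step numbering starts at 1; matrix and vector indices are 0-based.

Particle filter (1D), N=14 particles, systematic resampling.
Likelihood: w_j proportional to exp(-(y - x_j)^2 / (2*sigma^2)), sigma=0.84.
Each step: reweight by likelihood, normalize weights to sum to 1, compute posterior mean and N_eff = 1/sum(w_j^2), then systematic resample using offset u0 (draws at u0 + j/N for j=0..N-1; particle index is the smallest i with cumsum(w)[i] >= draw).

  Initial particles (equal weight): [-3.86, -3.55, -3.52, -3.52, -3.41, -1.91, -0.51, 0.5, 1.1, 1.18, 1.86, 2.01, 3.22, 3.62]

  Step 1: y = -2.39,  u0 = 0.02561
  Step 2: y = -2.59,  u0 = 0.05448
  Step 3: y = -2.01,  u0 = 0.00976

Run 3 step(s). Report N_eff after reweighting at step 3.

N_eff = 8.8589

step 1: w=[0.0766, 0.1365, 0.1433, 0.1433, 0.1695, 0.3008, 0.0289, 0.0010, 0.0001, 0.0000, 0.0000, 0.0000, 0.0000, 0.0000]  mean=-2.9557  Neff=5.3871  idx=[0, 1, 1, 2, 2, 3, 3, 4, 4, 4, 5, 5, 5, 5]
step 2: w=[0.0385, 0.0629, 0.0629, 0.0655, 0.0655, 0.0655, 0.0655, 0.0751, 0.0751, 0.0751, 0.0871, 0.0871, 0.0871, 0.0871]  mean=-2.9511  Neff=13.5467  idx=[1, 2, 3, 4, 5, 6, 7, 8, 9, 10, 11, 12, 12, 13]
step 3: w=[0.0271, 0.0271, 0.0289, 0.0289, 0.0289, 0.0289, 0.0362, 0.0362, 0.0362, 0.1443, 0.1443, 0.1443, 0.1443, 0.1443]  mean=-2.3479  Neff=8.8589  idx=[0, 2, 5, 7, 9, 9, 10, 10, 11, 11, 12, 12, 13, 13]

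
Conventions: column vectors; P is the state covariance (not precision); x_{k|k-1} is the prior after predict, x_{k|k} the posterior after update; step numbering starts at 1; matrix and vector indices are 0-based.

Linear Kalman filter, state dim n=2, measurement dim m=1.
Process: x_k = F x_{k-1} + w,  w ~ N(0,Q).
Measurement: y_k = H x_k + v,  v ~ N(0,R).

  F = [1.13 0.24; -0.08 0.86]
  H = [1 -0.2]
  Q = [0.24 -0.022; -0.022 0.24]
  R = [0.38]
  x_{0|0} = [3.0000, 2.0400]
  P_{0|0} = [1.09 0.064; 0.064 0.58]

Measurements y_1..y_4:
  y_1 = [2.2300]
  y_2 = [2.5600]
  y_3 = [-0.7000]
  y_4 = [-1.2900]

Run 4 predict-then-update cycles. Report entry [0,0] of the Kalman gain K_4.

step 1: x^-=[3.8796, 1.5144]  P^-=[1.6999 0.0601; 0.0601 0.6671]  S=[2.0826]  K=[0.8105; -0.0352]  nu=[-1.3467]  x^+=[2.7881, 1.5618]  P^+=[0.3319 0.1195; 0.1195 0.6646]
step 2: x^-=[3.5254, 1.1201]  P^-=[0.7669 0.1990; 0.1990 0.7172]  S=[1.0960]  K=[0.6634; 0.0507]  nu=[-0.7414]  x^+=[3.0335, 1.0825]  P^+=[0.2845 0.1621; 0.1621 0.7144]
step 3: x^-=[3.6877, 0.6883]  P^-=[0.7324 0.2542; 0.2542 0.7479]  S=[1.0407]  K=[0.6550; 0.1005]  nu=[-4.2500]  x^+=[0.9041, 0.2610]  P^+=[0.2860 0.1857; 0.1857 0.7373]
step 4: x^-=[1.0843, 0.1521]  P^-=[0.7484 0.2812; 0.2812 0.7616]  S=[1.0464]  K=[0.6615; 0.1232]  nu=[-2.3439]  x^+=[-0.4661, -0.1365]  P^+=[0.2906 0.1960; 0.1960 0.7457]

K[0,0] = 0.6615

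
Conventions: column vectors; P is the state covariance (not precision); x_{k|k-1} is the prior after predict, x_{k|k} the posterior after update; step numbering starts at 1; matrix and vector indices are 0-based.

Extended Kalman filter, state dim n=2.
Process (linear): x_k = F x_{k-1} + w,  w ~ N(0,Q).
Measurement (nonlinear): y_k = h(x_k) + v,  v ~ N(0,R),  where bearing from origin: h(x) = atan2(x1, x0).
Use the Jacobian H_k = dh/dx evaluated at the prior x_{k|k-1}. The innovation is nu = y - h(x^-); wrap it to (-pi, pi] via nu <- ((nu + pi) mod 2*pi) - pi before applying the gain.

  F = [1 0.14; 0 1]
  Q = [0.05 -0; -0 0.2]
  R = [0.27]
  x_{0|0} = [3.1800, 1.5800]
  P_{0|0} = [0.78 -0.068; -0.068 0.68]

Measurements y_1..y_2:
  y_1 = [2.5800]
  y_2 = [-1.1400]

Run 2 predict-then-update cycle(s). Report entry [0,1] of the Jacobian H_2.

H_jac[0,1] = 0.1691

step 1: x^-=[3.4012, 1.5800]  P^-=[0.8243 0.0272; 0.0272 0.8800]  H_jac=[-0.1123 0.2418]  S=[0.3304]  K=[-0.2604; 0.6349]  nu=[2.1451]  x^+=[2.8427, 2.9419]  P^+=[0.8019 0.0818; 0.0818 0.7468]
step 2: x^-=[3.2545, 2.9419]  P^-=[0.8894 0.1864; 0.1864 0.9468]  H_jac=[-0.1529 0.1691]  S=[0.3082]  K=[-0.3388; 0.4270]  nu=[-1.8750]  x^+=[3.8899, 2.1412]  P^+=[0.8540 0.2310; 0.2310 0.8906]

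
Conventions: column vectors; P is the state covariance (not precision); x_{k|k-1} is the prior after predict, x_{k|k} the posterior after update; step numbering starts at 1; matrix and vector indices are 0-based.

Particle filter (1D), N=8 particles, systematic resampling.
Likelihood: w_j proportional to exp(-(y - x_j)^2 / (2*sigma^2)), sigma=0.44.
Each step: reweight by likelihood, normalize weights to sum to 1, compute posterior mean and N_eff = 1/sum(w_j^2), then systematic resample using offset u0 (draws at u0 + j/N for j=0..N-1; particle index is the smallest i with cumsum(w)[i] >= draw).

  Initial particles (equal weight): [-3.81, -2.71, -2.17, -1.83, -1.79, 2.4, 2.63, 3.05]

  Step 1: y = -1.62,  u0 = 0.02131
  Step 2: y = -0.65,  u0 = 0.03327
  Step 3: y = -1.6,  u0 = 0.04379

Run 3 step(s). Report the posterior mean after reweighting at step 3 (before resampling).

post_mean = -1.8096

step 1: w=[0.0000, 0.0200, 0.1969, 0.3838, 0.3992, 0.0000, 0.0000, 0.0000]  mean=-1.8986  Neff=2.8911  idx=[2, 2, 3, 3, 3, 4, 4, 4]
step 2: w=[0.0133, 0.0133, 0.1429, 0.1429, 0.1429, 0.1816, 0.1816, 0.1816]  mean=-1.8173  Neff=6.2309  idx=[2, 2, 3, 4, 5, 6, 6, 7]
step 3: w=[0.1223, 0.1223, 0.1223, 0.1223, 0.1277, 0.1277, 0.1277, 0.1277]  mean=-1.8096  Neff=7.9962  idx=[0, 1, 2, 3, 4, 5, 6, 7]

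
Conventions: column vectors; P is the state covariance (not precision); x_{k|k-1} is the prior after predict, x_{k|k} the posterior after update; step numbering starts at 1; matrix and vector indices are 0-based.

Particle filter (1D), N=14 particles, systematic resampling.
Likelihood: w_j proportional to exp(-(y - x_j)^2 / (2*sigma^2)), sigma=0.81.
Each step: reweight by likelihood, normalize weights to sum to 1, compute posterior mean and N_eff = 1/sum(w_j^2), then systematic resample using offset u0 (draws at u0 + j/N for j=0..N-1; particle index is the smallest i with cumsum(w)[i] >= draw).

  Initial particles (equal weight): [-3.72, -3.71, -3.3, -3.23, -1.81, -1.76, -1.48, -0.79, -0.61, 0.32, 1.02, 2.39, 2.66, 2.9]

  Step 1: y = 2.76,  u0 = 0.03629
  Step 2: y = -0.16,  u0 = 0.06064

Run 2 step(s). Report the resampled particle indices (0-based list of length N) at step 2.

step 1: w=[0.0000, 0.0000, 0.0000, 0.0000, 0.0000, 0.0000, 0.0000, 0.0000, 0.0001, 0.0036, 0.0333, 0.3014, 0.3320, 0.3296]  mean=2.5945  Neff=3.2170  idx=[10, 11, 11, 11, 11, 12, 12, 12, 12, 13, 13, 13, 13, 13]
step 2: w=[0.8929, 0.0182, 0.0182, 0.0182, 0.0182, 0.0060, 0.0060, 0.0060, 0.0060, 0.0021, 0.0021, 0.0021, 0.0021, 0.0021]  mean=1.1784  Neff=1.2519  idx=[0, 0, 0, 0, 0, 0, 0, 0, 0, 0, 0, 0, 2, 8]

resampled_idx = [0, 0, 0, 0, 0, 0, 0, 0, 0, 0, 0, 0, 2, 8]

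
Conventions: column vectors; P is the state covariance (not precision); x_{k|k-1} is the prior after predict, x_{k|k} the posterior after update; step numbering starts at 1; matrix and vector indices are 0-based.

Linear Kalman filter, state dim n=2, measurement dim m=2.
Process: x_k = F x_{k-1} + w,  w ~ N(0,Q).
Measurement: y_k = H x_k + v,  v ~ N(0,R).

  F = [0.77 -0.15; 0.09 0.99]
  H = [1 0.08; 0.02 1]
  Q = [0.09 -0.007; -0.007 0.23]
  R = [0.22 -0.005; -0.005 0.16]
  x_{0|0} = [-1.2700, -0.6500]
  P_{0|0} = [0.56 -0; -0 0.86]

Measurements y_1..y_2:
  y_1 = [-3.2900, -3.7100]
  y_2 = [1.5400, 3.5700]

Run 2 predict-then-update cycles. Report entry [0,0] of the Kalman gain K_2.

step 1: x^-=[-0.8804, -0.7578]  P^-=[0.4414 -0.0959; -0.0959 1.0774]  S=[0.6529 -0.0060; -0.0060 1.2338]  K=[0.6636 -0.0673; -0.0068 0.8717]  nu=[-2.3490, -2.9346]  x^+=[-2.2416, -3.2999]  P^+=[0.1477 -0.0170; -0.0170 0.1398]
step 2: x^-=[-1.2311, -3.4686]  P^-=[0.1847 -0.0303; -0.0303 0.3652]  S=[0.4021 -0.0024; -0.0024 0.5241]  K=[0.4529 -0.0487; 0.0015 0.6957]  nu=[3.0486, 7.0632]  x^+=[-0.1942, 1.4501]  P^+=[0.1008 -0.0121; -0.0121 0.1116]

K[0,0] = 0.4529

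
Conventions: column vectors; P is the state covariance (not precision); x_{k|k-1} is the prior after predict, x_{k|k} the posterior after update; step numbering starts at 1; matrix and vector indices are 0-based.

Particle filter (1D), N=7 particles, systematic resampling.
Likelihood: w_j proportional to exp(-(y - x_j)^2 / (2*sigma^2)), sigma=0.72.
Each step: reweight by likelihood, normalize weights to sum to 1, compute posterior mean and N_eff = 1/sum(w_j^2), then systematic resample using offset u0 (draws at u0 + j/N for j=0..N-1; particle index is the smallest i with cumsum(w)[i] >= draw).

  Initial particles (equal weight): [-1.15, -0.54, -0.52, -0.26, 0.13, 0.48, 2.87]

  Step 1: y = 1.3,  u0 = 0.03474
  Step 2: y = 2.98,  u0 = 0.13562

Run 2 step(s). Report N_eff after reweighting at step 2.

N_eff = 4.6275

step 1: w=[0.0029, 0.0360, 0.0386, 0.0902, 0.2518, 0.4930, 0.0875]  mean=0.4542  Neff=3.0766  idx=[1, 4, 4, 5, 5, 5, 5]
step 2: w=[0.0006, 0.0379, 0.0379, 0.2309, 0.2309, 0.2309, 0.2309]  mean=0.4528  Neff=4.6275  idx=[3, 3, 4, 5, 5, 6, 6]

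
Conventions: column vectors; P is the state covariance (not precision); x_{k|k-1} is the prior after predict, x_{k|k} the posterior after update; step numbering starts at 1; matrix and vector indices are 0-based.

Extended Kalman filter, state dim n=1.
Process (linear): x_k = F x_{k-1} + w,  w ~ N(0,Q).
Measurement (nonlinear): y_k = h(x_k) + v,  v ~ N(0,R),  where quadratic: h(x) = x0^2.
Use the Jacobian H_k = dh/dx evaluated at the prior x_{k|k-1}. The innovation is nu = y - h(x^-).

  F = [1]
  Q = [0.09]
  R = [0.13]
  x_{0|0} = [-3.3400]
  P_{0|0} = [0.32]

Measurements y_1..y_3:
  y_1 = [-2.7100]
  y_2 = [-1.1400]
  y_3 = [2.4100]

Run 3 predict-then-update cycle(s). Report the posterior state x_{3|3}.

step 1: x^-=[-3.3400]  P^-=[0.4100]  H_jac=[-6.6800]  S=[18.4252]  K=[-0.1486]  nu=[-13.8656]  x^+=[-1.2790]  P^+=[0.0029]
step 2: x^-=[-1.2790]  P^-=[0.0929]  H_jac=[-2.5579]  S=[0.7378]  K=[-0.3221]  nu=[-2.7757]  x^+=[-0.3850]  P^+=[0.0164]
step 3: x^-=[-0.3850]  P^-=[0.1064]  H_jac=[-0.7700]  S=[0.1931]  K=[-0.4242]  nu=[2.2618]  x^+=[-1.3445]  P^+=[0.0716]

x_post = [-1.3445]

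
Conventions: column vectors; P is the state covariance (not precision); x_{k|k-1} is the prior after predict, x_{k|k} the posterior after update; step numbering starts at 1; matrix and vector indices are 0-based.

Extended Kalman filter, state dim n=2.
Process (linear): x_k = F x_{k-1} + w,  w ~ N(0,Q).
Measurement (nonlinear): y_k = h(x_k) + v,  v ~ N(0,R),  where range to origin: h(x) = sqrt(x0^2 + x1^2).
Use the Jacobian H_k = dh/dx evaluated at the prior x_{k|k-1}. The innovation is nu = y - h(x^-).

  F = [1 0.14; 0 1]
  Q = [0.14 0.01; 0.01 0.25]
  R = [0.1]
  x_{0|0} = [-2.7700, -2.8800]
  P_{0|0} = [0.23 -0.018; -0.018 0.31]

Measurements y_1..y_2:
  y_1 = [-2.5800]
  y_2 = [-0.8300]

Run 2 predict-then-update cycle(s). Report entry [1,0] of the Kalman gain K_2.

step 1: x^-=[-3.1732, -2.8800]  P^-=[0.3710 0.0354; 0.0354 0.5600]  H_jac=[-0.7405 -0.6721]  S=[0.5916]  K=[-0.5046; -0.6805]  nu=[-6.8653]  x^+=[0.2911, 1.7915]  P^+=[0.2204 -0.1677; -0.1677 0.2861]
step 2: x^-=[0.5419, 1.7915]  P^-=[0.3190 -0.1177; -0.1177 0.5361]  H_jac=[0.2895 0.9572]  S=[0.5526]  K=[-0.0367; 0.8668]  nu=[-2.7017]  x^+=[0.6411, -0.5503]  P^+=[0.3183 -0.1001; -0.1001 0.1208]

K[1,0] = 0.8668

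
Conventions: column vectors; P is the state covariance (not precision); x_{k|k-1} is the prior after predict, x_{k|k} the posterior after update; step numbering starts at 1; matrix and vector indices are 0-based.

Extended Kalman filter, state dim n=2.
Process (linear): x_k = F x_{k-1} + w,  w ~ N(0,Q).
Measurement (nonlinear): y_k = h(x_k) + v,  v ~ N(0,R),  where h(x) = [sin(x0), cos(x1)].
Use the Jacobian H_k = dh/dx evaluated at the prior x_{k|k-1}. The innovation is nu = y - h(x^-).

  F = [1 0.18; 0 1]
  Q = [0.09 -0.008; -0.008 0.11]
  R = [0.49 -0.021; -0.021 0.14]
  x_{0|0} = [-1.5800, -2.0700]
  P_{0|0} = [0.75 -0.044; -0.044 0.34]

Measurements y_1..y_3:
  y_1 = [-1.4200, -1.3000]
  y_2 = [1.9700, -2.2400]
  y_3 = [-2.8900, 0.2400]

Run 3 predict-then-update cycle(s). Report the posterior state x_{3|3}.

step 1: x^-=[-1.9526, -2.0700]  P^-=[0.8352 0.0092; 0.0092 0.4500]  H_jac=[-0.3726 0.0000; 0.0000 0.8780]  S=[0.6059 -0.0240; -0.0240 0.4869]  K=[-0.5139 -0.0088; 0.0265 0.8128]  nu=[-0.4920, -0.8213]  x^+=[-1.6926, -2.7506]  P^+=[0.6753 0.0109; 0.0109 0.1290]
step 2: x^-=[-2.1877, -2.7506]  P^-=[0.7734 0.0261; 0.0261 0.2390]  H_jac=[-0.5785 0.0000; 0.0000 0.3811]  S=[0.7488 -0.0268; -0.0268 0.1747]  K=[-0.5987 -0.0347; -0.0016 0.5211]  nu=[2.7857, -1.3155]  x^+=[-3.8099, -3.4404]  P^+=[0.5059 0.0202; 0.0202 0.1915]
step 3: x^-=[-4.4291, -3.4404]  P^-=[0.6094 0.0467; 0.0467 0.3015]  H_jac=[-0.2795 0.0000; 0.0000 -0.2943]  S=[0.5376 -0.0172; -0.0172 0.1661]  K=[-0.3205 -0.1158; -0.0415 -0.5385]  nu=[-3.8502, 1.1957]  x^+=[-3.3338, -3.9246]  P^+=[0.5532 0.0322; 0.0322 0.2532]

x_post = [-3.3338, -3.9246]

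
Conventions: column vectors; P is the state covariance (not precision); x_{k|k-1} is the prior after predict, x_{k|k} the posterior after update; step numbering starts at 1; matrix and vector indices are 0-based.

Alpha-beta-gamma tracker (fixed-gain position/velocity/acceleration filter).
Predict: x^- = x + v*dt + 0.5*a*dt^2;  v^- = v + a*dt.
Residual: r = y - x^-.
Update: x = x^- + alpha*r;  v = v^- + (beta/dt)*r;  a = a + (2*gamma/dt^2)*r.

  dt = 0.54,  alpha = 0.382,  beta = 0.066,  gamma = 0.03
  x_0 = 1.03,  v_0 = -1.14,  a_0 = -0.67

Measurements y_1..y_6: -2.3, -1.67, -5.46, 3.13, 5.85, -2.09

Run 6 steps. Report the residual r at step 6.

resid = -1.1284

step 1: x_pred=0.3167  r=-2.6167  x^+=-0.6829  v^+=-1.8216  a^+=-1.2084
step 2: x_pred=-1.8427  r=0.1727  x^+=-1.7767  v^+=-2.4531  a^+=-1.1729
step 3: x_pred=-3.2724  r=-2.1876  x^+=-4.1081  v^+=-3.3538  a^+=-1.6230
step 4: x_pred=-6.1557  r=9.2857  x^+=-2.6086  v^+=-3.0953  a^+=0.2876
step 5: x_pred=-4.2381  r=10.0881  x^+=-0.3844  v^+=-1.7070  a^+=2.3634
step 6: x_pred=-0.9616  r=-1.1284  x^+=-1.3927  v^+=-0.5686  a^+=2.1312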